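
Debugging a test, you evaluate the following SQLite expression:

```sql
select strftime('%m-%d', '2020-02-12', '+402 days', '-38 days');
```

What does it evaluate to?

02-10

First apply '+402 days', '-38 days': 2020-02-12 → 2021-02-10.
`%m-%d` extracts the month-day: 02-10.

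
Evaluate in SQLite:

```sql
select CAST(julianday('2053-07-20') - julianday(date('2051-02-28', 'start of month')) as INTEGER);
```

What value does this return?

`start of month` rewinds 2051-02-28 to 2051-02-01.
27 days remain in February 2051 after the 1st (28 − 1).
Full months from March 2051 through June 2053 contribute their day counts.
Then 20 days into July 2053.
Total: 27 + 31 + 30 + 31 + 30 + 31 + 31 + 30 + 31 + 30 + 31 + 31 + 29 + 31 + 30 + 31 + 30 + 31 + 31 + 30 + 31 + 30 + 31 + 31 + 28 + 31 + 30 + 31 + 30 + 20 = 900.

900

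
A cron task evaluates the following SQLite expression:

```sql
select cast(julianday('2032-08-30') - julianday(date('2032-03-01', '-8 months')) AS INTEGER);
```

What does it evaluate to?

426

Adding -8 months to 2032-03-01 gives 2031-07-01.
30 days remain in July 2031 after the 1st (31 − 1).
Full months from August 2031 through July 2032 contribute their day counts.
Then 30 days into August 2032.
Total: 30 + 31 + 30 + 31 + 30 + 31 + 31 + 29 + 31 + 30 + 31 + 30 + 31 + 30 = 426.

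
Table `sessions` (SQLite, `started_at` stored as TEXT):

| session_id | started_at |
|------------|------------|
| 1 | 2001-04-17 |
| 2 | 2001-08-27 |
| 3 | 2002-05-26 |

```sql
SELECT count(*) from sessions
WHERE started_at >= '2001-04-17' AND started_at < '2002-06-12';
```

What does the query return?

Rows in [2001-04-17, 2002-06-12): 2001-04-17, 2001-08-27, 2002-05-26 → 3 rows.

3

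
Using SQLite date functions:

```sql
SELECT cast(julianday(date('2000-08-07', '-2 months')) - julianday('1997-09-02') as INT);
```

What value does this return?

1009

Adding -2 months to 2000-08-07 gives 2000-06-07.
28 days remain in September 1997 after the 2nd (30 − 2).
Full months from October 1997 through May 2000 contribute their day counts.
Then 7 days into June 2000.
Total: 28 + 31 + 30 + 31 + 31 + 28 + 31 + 30 + 31 + 30 + 31 + 31 + 30 + 31 + 30 + 31 + 31 + 28 + 31 + 30 + 31 + 30 + 31 + 31 + 30 + 31 + 30 + 31 + 31 + 29 + 31 + 30 + 31 + 7 = 1009.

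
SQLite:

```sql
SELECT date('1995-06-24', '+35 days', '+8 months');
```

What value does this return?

June 1995 has 30 days; 6 remain after the 24th, so 7 days reach 1995-07-01.
Advancing 28 more days within July lands on 1995-07-29.
Adding +8 months to 1995-07-29 gives 1996-03-29.

1996-03-29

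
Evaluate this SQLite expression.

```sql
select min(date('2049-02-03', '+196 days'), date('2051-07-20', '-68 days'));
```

date('2049-02-03', '+196 days') → 2049-08-18.
date('2051-07-20', '-68 days') → 2051-05-13.
Earlier of the two is 2049-08-18.

2049-08-18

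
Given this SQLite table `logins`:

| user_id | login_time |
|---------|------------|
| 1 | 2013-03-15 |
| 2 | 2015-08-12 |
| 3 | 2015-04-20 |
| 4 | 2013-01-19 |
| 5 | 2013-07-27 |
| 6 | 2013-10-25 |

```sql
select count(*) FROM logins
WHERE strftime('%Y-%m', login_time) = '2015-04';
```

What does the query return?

1

Rows with year-month 2015-04: 2015-04-20 → 1.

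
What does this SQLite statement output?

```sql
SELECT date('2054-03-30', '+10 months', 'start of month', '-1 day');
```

Adding +10 months to 2054-03-30 gives 2055-01-30.
`start of month` rewinds 2055-01-30 to 2055-01-01.
Going back 1 day from 2055-01-01 reaches 2054-12-31 (last day of December, 31 days).

2054-12-31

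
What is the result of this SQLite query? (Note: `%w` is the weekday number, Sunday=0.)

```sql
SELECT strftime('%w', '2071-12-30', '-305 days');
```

6

First apply '-305 days': 2071-12-30 → 2071-02-28.
2071-02-28 is a Saturday; with Sunday=0 that is 6.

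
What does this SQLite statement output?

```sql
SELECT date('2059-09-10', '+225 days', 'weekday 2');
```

2060-04-27

Applying '+225 days' to 2059-09-10: counting 225 days forward gives 2060-04-22.
`weekday 2` advances to the next Tuesday; 2060-04-22 is a Thursday, so it moves forward to 2060-04-27.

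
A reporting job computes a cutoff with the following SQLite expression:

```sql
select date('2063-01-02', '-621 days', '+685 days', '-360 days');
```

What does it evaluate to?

2062-03-12

Applying '-621 days' to 2063-01-02: counting 621 days back gives 2061-04-21.
Applying '+685 days' to 2061-04-21: counting 685 days forward gives 2063-03-07.
Applying '-360 days' to 2063-03-07: counting 360 days back gives 2062-03-12.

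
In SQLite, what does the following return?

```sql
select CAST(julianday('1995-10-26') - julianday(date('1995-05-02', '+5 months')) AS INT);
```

24

Adding +5 months to 1995-05-02 gives 1995-10-02.
Both dates are in October 1995: 26 − 2 = 24.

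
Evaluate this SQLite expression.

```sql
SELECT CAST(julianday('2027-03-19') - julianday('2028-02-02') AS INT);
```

12 days remain in March 2027 after the 19th (31 − 19).
Full months from April 2027 through January 2028 contribute their day counts.
Then 2 days into February 2028.
Total: 12 + 30 + 31 + 30 + 31 + 31 + 30 + 31 + 30 + 31 + 31 + 2 = 320.
The subtraction is earlier − later, so the result is −320 → -320.

-320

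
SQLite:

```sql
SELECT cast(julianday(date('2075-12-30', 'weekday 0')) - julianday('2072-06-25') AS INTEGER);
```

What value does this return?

`weekday 0` advances to the next Sunday; 2075-12-30 is a Monday, so it moves forward to 2076-01-05.
5 days remain in June 2072 after the 25th (30 − 25).
Full months from July 2072 through December 2075 contribute their day counts.
Then 5 days into January 2076.
Total: 5 + 31 + 31 + 30 + 31 + 30 + 31 + 31 + 28 + 31 + 30 + 31 + 30 + 31 + 31 + 30 + 31 + 30 + 31 + 31 + 28 + 31 + 30 + 31 + 30 + 31 + 31 + 30 + 31 + 30 + 31 + 31 + 28 + 31 + 30 + 31 + 30 + 31 + 31 + 30 + 31 + 30 + 31 + 5 = 1289.

1289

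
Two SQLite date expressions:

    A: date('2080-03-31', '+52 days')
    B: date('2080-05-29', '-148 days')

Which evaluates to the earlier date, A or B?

B

A = 2080-05-22.
B = 2080-01-02.
B is earlier.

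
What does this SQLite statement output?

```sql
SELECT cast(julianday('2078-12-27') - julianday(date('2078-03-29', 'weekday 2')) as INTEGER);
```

`weekday 2` advances to the next Tuesday; 2078-03-29 is already a Tuesday, so it stays at 2078-03-29.
2 days remain in March 2078 after the 29th (31 − 29).
Full months from April 2078 through November 2078 contribute their day counts.
Then 27 days into December 2078.
Total: 2 + 30 + 31 + 30 + 31 + 31 + 30 + 31 + 30 + 27 = 273.

273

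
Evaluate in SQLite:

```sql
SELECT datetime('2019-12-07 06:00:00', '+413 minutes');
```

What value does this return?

413 minutes = 6h 53m; +413 minutes from 2019-12-07 06:00:00 is 2019-12-07 12:53:00.

2019-12-07 12:53:00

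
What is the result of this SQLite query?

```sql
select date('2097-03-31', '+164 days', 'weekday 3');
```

Applying '+164 days' to 2097-03-31: counting 164 days forward gives 2097-09-11.
`weekday 3` advances to the next Wednesday; 2097-09-11 is already a Wednesday, so it stays at 2097-09-11.

2097-09-11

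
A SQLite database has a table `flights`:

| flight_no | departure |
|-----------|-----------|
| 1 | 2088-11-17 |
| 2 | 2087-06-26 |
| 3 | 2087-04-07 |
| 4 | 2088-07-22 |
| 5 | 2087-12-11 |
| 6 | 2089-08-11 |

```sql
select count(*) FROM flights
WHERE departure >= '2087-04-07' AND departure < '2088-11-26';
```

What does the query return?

Rows in [2087-04-07, 2088-11-26): 2088-11-17, 2087-06-26, 2087-04-07, 2088-07-22, 2087-12-11 → 5 rows.

5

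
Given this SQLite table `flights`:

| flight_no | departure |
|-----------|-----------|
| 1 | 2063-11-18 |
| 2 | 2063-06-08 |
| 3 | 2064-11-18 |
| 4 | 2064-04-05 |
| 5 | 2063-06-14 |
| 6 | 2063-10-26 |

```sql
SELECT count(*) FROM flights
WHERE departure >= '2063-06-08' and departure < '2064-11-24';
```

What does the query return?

6

Rows in [2063-06-08, 2064-11-24): 2063-11-18, 2063-06-08, 2064-11-18, 2064-04-05, 2063-06-14, 2063-10-26 → 6 rows.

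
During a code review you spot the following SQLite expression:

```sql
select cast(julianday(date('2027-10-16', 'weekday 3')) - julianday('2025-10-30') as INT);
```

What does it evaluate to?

720

`weekday 3` advances to the next Wednesday; 2027-10-16 is a Saturday, so it moves forward to 2027-10-20.
1 day remains in October 2025 after the 30th (31 − 30).
Full months from November 2025 through September 2027 contribute their day counts.
Then 20 days into October 2027.
Total: 1 + 30 + 31 + 31 + 28 + 31 + 30 + 31 + 30 + 31 + 31 + 30 + 31 + 30 + 31 + 31 + 28 + 31 + 30 + 31 + 30 + 31 + 31 + 30 + 20 = 720.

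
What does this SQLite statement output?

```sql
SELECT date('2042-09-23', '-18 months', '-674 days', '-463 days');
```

Adding -18 months to 2042-09-23 gives 2041-03-23.
Applying '-674 days' to 2041-03-23: counting 674 days back gives 2039-05-19.
Applying '-463 days' to 2039-05-19: counting 463 days back gives 2038-02-10.

2038-02-10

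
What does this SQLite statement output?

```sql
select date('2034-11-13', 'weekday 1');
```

2034-11-13

`weekday 1` advances to the next Monday; 2034-11-13 is already a Monday, so it stays at 2034-11-13.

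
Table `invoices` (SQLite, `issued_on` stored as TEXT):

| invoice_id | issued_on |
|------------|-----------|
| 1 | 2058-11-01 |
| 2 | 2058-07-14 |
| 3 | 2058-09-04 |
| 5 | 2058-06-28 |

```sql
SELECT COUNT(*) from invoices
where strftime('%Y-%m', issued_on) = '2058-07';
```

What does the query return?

Rows with year-month 2058-07: 2058-07-14 → 1.

1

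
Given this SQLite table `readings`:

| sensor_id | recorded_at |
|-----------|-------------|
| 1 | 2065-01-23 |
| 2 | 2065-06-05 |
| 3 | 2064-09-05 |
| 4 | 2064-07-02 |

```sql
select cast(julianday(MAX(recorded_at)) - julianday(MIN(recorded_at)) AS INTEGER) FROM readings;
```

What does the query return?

MIN = 2064-07-02, MAX = 2065-06-05.
29 days remain in July 2064 after the 2nd (31 − 2).
Full months from August 2064 through May 2065 contribute their day counts.
Then 5 days into June 2065.
Total: 29 + 31 + 30 + 31 + 30 + 31 + 31 + 28 + 31 + 30 + 31 + 5 = 338.

338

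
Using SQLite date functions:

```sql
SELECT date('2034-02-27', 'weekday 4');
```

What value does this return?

`weekday 4` advances to the next Thursday; 2034-02-27 is a Monday, so it moves forward to 2034-03-02.

2034-03-02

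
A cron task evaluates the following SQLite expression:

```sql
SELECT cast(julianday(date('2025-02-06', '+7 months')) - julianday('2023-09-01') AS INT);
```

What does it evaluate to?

736

Adding +7 months to 2025-02-06 gives 2025-09-06.
29 days remain in September 2023 after the 1st (30 − 1).
Full months from October 2023 through August 2025 contribute their day counts.
Then 6 days into September 2025.
Total: 29 + 31 + 30 + 31 + 31 + 29 + 31 + 30 + 31 + 30 + 31 + 31 + 30 + 31 + 30 + 31 + 31 + 28 + 31 + 30 + 31 + 30 + 31 + 31 + 6 = 736.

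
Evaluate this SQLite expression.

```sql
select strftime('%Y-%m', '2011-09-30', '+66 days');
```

First apply '+66 days': 2011-09-30 → 2011-12-05.
`%Y-%m` extracts the year-month: 2011-12.

2011-12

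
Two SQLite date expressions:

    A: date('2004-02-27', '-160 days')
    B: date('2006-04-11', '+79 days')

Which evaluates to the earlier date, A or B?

A

A = 2003-09-20.
B = 2006-06-29.
A is earlier.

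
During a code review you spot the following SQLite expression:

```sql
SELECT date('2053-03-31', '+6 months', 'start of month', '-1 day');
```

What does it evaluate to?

2053-09-30

Adding +6 months to 2053-03-31 targets 2053-09-31. September 2053 has only 30 days, so SQLite normalizes the 1-day overflow forward to 2053-10-01.
`start of month` rewinds 2053-10-01 to 2053-10-01.
Going back 1 day from 2053-10-01 reaches 2053-09-30 (last day of September, 30 days).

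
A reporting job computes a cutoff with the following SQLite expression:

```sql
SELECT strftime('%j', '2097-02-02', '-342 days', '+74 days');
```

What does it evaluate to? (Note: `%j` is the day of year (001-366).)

First apply '-342 days', '+74 days': 2097-02-02 → 2096-05-10.
Day-of-year for 2096-05-10: days since 2096-01-01 inclusive = 131, zero-padded to 131.

131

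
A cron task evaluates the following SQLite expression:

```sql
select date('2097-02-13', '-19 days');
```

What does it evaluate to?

Going back 13 days from 2097-02-13 reaches 2097-01-31 (last day of January, 31 days).
Going back 6 days within January lands on 2097-01-25.

2097-01-25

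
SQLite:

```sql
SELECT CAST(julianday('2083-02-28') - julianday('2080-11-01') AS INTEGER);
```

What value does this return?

29 days remain in November 2080 after the 1st (30 − 1).
Full months from December 2080 through January 2083 contribute their day counts.
Then 28 days into February 2083.
Total: 29 + 31 + 31 + 28 + 31 + 30 + 31 + 30 + 31 + 31 + 30 + 31 + 30 + 31 + 31 + 28 + 31 + 30 + 31 + 30 + 31 + 31 + 30 + 31 + 30 + 31 + 31 + 28 = 849.

849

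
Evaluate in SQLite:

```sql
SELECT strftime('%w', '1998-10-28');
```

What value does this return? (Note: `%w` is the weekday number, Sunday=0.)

1998-10-28 is a Wednesday; with Sunday=0 that is 3.

3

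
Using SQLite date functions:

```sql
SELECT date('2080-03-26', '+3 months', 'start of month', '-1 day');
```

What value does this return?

Adding +3 months to 2080-03-26 gives 2080-06-26.
`start of month` rewinds 2080-06-26 to 2080-06-01.
Going back 1 day from 2080-06-01 reaches 2080-05-31 (last day of May, 31 days).

2080-05-31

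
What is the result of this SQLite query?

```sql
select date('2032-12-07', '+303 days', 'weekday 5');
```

Applying '+303 days' to 2032-12-07: counting 303 days forward gives 2033-10-06.
`weekday 5` advances to the next Friday; 2033-10-06 is a Thursday, so it moves forward to 2033-10-07.

2033-10-07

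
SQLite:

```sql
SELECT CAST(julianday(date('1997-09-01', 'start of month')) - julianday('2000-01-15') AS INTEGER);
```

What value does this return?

-866

`start of month` rewinds 1997-09-01 to 1997-09-01.
29 days remain in September 1997 after the 1st (30 − 1).
Full months from October 1997 through December 1999 contribute their day counts.
Then 15 days into January 2000.
Total: 29 + 31 + 30 + 31 + 31 + 28 + 31 + 30 + 31 + 30 + 31 + 31 + 30 + 31 + 30 + 31 + 31 + 28 + 31 + 30 + 31 + 30 + 31 + 31 + 30 + 31 + 30 + 31 + 15 = 866.
The subtraction is earlier − later, so the result is −866 → -866.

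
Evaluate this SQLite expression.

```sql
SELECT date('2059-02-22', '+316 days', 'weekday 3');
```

Applying '+316 days' to 2059-02-22: counting 316 days forward gives 2060-01-04.
`weekday 3` advances to the next Wednesday; 2060-01-04 is a Sunday, so it moves forward to 2060-01-07.

2060-01-07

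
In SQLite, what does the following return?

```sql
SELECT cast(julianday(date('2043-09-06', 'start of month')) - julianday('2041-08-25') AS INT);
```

`start of month` rewinds 2043-09-06 to 2043-09-01.
6 days remain in August 2041 after the 25th (31 − 25).
Full months from September 2041 through August 2043 contribute their day counts.
Then 1 day into September 2043.
Total: 6 + 30 + 31 + 30 + 31 + 31 + 28 + 31 + 30 + 31 + 30 + 31 + 31 + 30 + 31 + 30 + 31 + 31 + 28 + 31 + 30 + 31 + 30 + 31 + 31 + 1 = 737.

737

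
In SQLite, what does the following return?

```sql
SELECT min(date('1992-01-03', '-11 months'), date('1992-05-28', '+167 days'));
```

1991-02-03

date('1992-01-03', '-11 months') → 1991-02-03.
date('1992-05-28', '+167 days') → 1992-11-11.
Earlier of the two is 1991-02-03.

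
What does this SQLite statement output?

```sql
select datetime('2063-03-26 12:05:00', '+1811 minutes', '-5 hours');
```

1811 minutes = 30h 11m; +1811 minutes from 2063-03-26 12:05:00 is 2063-03-27 18:16:00 (crosses midnight).
-5 hours from 2063-03-27 18:16:00 is 2063-03-27 13:16:00.

2063-03-27 13:16:00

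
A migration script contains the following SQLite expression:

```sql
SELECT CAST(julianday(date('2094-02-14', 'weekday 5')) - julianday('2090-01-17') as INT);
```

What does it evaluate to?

1494

`weekday 5` advances to the next Friday; 2094-02-14 is a Sunday, so it moves forward to 2094-02-19.
14 days remain in January 2090 after the 17th (31 − 17).
Full months from February 2090 through January 2094 contribute their day counts.
Then 19 days into February 2094.
Total: 14 + 28 + 31 + 30 + 31 + 30 + 31 + 31 + 30 + 31 + 30 + 31 + 31 + 28 + 31 + 30 + 31 + 30 + 31 + 31 + 30 + 31 + 30 + 31 + 31 + 29 + 31 + 30 + 31 + 30 + 31 + 31 + 30 + 31 + 30 + 31 + 31 + 28 + 31 + 30 + 31 + 30 + 31 + 31 + 30 + 31 + 30 + 31 + 31 + 19 = 1494.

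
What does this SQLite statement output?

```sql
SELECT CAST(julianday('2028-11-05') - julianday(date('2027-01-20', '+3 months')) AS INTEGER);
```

565

Adding +3 months to 2027-01-20 gives 2027-04-20.
10 days remain in April 2027 after the 20th (30 − 20).
Full months from May 2027 through October 2028 contribute their day counts.
Then 5 days into November 2028.
Total: 10 + 31 + 30 + 31 + 31 + 30 + 31 + 30 + 31 + 31 + 29 + 31 + 30 + 31 + 30 + 31 + 31 + 30 + 31 + 5 = 565.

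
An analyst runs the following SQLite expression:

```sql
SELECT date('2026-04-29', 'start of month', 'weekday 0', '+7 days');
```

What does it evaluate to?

`start of month` rewinds 2026-04-29 to 2026-04-01.
`weekday 0` advances to the next Sunday; 2026-04-01 is a Wednesday, so it moves forward to 2026-04-05.
Advancing 7 more days within April lands on 2026-04-12.

2026-04-12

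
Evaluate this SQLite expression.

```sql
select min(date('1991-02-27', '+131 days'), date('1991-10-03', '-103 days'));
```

date('1991-02-27', '+131 days') → 1991-07-08.
date('1991-10-03', '-103 days') → 1991-06-22.
Earlier of the two is 1991-06-22.

1991-06-22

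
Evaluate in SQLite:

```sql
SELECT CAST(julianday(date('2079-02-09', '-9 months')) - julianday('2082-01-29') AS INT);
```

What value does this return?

Adding -9 months to 2079-02-09 gives 2078-05-09.
22 days remain in May 2078 after the 9th (31 − 9).
Full months from June 2078 through December 2081 contribute their day counts.
Then 29 days into January 2082.
Total: 22 + 30 + 31 + 31 + 30 + 31 + 30 + 31 + 31 + 28 + 31 + 30 + 31 + 30 + 31 + 31 + 30 + 31 + 30 + 31 + 31 + 29 + 31 + 30 + 31 + 30 + 31 + 31 + 30 + 31 + 30 + 31 + 31 + 28 + 31 + 30 + 31 + 30 + 31 + 31 + 30 + 31 + 30 + 31 + 29 = 1361.
The subtraction is earlier − later, so the result is −1361 → -1361.

-1361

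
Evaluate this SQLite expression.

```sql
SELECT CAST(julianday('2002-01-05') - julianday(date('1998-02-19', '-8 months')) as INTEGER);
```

Adding -8 months to 1998-02-19 gives 1997-06-19.
11 days remain in June 1997 after the 19th (30 − 19).
Full months from July 1997 through December 2001 contribute their day counts.
Then 5 days into January 2002.
Total: 11 + 31 + 31 + 30 + 31 + 30 + 31 + 31 + 28 + 31 + 30 + 31 + 30 + 31 + 31 + 30 + 31 + 30 + 31 + 31 + 28 + 31 + 30 + 31 + 30 + 31 + 31 + 30 + 31 + 30 + 31 + 31 + 29 + 31 + 30 + 31 + 30 + 31 + 31 + 30 + 31 + 30 + 31 + 31 + 28 + 31 + 30 + 31 + 30 + 31 + 31 + 30 + 31 + 30 + 31 + 5 = 1661.

1661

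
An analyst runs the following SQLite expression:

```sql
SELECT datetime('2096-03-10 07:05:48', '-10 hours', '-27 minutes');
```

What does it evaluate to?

2096-03-09 20:38:48

-10 hours from 2096-03-10 07:05:48 is 2096-03-09 21:05:48 (crosses midnight).
-27 minutes from 2096-03-09 21:05:48 is 2096-03-09 20:38:48.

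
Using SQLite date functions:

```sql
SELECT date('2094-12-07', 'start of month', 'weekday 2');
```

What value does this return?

`start of month` rewinds 2094-12-07 to 2094-12-01.
`weekday 2` advances to the next Tuesday; 2094-12-01 is a Wednesday, so it moves forward to 2094-12-07.

2094-12-07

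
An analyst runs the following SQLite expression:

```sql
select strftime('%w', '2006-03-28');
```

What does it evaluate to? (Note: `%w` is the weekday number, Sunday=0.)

2006-03-28 is a Tuesday; with Sunday=0 that is 2.

2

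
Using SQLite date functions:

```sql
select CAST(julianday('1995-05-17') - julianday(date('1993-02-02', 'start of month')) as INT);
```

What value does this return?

`start of month` rewinds 1993-02-02 to 1993-02-01.
27 days remain in February 1993 after the 1st (28 − 1).
Full months from March 1993 through April 1995 contribute their day counts.
Then 17 days into May 1995.
Total: 27 + 31 + 30 + 31 + 30 + 31 + 31 + 30 + 31 + 30 + 31 + 31 + 28 + 31 + 30 + 31 + 30 + 31 + 31 + 30 + 31 + 30 + 31 + 31 + 28 + 31 + 30 + 17 = 835.

835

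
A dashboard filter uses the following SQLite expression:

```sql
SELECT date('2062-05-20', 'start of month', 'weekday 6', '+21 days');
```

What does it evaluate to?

2062-05-27

`start of month` rewinds 2062-05-20 to 2062-05-01.
`weekday 6` advances to the next Saturday; 2062-05-01 is a Monday, so it moves forward to 2062-05-06.
Advancing 21 more days within May lands on 2062-05-27.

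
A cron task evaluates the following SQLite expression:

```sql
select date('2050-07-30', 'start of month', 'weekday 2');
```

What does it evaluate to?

2050-07-05

`start of month` rewinds 2050-07-30 to 2050-07-01.
`weekday 2` advances to the next Tuesday; 2050-07-01 is a Friday, so it moves forward to 2050-07-05.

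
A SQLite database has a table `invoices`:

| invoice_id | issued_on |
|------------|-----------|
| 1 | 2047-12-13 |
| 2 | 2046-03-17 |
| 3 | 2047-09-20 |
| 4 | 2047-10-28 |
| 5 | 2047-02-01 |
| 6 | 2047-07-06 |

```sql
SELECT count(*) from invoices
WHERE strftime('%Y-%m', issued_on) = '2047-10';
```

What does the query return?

Rows with year-month 2047-10: 2047-10-28 → 1.

1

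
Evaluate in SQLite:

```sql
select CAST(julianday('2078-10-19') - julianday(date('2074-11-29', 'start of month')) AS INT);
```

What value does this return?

`start of month` rewinds 2074-11-29 to 2074-11-01.
29 days remain in November 2074 after the 1st (30 − 1).
Full months from December 2074 through September 2078 contribute their day counts.
Then 19 days into October 2078.
Total: 29 + 31 + 31 + 28 + 31 + 30 + 31 + 30 + 31 + 31 + 30 + 31 + 30 + 31 + 31 + 29 + 31 + 30 + 31 + 30 + 31 + 31 + 30 + 31 + 30 + 31 + 31 + 28 + 31 + 30 + 31 + 30 + 31 + 31 + 30 + 31 + 30 + 31 + 31 + 28 + 31 + 30 + 31 + 30 + 31 + 31 + 30 + 19 = 1448.

1448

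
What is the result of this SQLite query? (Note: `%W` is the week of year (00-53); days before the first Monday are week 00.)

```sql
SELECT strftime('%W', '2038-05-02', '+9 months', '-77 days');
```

46

First apply '+9 months', '-77 days': 2038-05-02 → 2038-11-17.
2038-11-17 is a Wednesday. SQLite's %W counts Mondays since the year started; the result is 46.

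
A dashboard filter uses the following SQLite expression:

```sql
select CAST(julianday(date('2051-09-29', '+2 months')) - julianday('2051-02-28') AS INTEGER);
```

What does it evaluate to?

Adding +2 months to 2051-09-29 gives 2051-11-29.
0 days remain in February 2051 after the 28th (28 − 28).
Full months from March 2051 through October 2051 contribute their day counts.
Then 29 days into November 2051.
Total: 0 + 31 + 30 + 31 + 30 + 31 + 31 + 30 + 31 + 29 = 274.

274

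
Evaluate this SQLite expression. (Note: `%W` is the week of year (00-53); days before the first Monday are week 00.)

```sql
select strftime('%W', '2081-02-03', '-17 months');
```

35

First apply '-17 months': 2081-02-03 → 2079-09-03.
2079-09-03 is a Sunday. SQLite's %W counts Mondays since the year started; the result is 35.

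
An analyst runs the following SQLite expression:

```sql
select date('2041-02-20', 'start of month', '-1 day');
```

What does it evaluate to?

2041-01-31

`start of month` rewinds 2041-02-20 to 2041-02-01.
Going back 1 day from 2041-02-01 reaches 2041-01-31 (last day of January, 31 days).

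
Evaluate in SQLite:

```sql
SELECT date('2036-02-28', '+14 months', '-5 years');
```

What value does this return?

2032-04-28

Adding +14 months to 2036-02-28 gives 2037-04-28.
Adding -5 years to 2037-04-28 gives 2032-04-28.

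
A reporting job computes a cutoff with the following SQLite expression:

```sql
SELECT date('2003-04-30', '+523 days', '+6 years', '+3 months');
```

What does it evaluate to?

2011-01-04

Applying '+523 days' to 2003-04-30: counting 523 days forward gives 2004-10-04.
Adding +6 years to 2004-10-04 gives 2010-10-04.
Adding +3 months to 2010-10-04 gives 2011-01-04.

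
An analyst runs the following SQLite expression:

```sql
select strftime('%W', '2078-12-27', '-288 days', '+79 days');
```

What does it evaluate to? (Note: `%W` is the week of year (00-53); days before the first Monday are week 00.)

First apply '-288 days', '+79 days': 2078-12-27 → 2078-06-01.
2078-06-01 is a Wednesday. SQLite's %W counts Mondays since the year started; the result is 22.

22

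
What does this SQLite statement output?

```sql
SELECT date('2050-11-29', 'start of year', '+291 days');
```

`start of year` rewinds 2050-11-29 to 2050-01-01.
Applying '+291 days' to 2050-01-01: counting 291 days forward gives 2050-10-19.

2050-10-19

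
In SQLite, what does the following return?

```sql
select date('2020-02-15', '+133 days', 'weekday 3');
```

2020-07-01

Applying '+133 days' to 2020-02-15: counting 133 days forward gives 2020-06-27.
`weekday 3` advances to the next Wednesday; 2020-06-27 is a Saturday, so it moves forward to 2020-07-01.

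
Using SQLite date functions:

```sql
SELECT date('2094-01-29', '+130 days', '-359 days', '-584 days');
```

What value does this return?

2091-11-08

Applying '+130 days' to 2094-01-29: counting 130 days forward gives 2094-06-08.
Applying '-359 days' to 2094-06-08: counting 359 days back gives 2093-06-14.
Applying '-584 days' to 2093-06-14: counting 584 days back gives 2091-11-08.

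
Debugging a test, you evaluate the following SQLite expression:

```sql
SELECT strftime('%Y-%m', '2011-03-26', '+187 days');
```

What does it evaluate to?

2011-09

First apply '+187 days': 2011-03-26 → 2011-09-29.
`%Y-%m` extracts the year-month: 2011-09.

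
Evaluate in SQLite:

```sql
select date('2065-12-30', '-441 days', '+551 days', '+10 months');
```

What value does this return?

Applying '-441 days' to 2065-12-30: counting 441 days back gives 2064-10-15.
Applying '+551 days' to 2064-10-15: counting 551 days forward gives 2066-04-19.
Adding +10 months to 2066-04-19 gives 2067-02-19.

2067-02-19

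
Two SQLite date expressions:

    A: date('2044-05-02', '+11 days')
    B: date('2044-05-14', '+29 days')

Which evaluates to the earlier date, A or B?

A

A = 2044-05-13.
B = 2044-06-12.
A is earlier.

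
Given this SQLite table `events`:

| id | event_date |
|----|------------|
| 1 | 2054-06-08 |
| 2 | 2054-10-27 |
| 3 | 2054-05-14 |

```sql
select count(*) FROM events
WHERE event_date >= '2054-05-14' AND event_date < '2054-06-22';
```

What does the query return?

Rows in [2054-05-14, 2054-06-22): 2054-06-08, 2054-05-14 → 2 rows.

2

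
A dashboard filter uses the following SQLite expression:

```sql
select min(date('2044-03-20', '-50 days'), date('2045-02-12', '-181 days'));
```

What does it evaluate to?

date('2044-03-20', '-50 days') → 2044-01-30.
date('2045-02-12', '-181 days') → 2044-08-15.
Earlier of the two is 2044-01-30.

2044-01-30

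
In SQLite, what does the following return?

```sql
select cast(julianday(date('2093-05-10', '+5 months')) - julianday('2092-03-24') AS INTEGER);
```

565

Adding +5 months to 2093-05-10 gives 2093-10-10.
7 days remain in March 2092 after the 24th (31 − 24).
Full months from April 2092 through September 2093 contribute their day counts.
Then 10 days into October 2093.
Total: 7 + 30 + 31 + 30 + 31 + 31 + 30 + 31 + 30 + 31 + 31 + 28 + 31 + 30 + 31 + 30 + 31 + 31 + 30 + 10 = 565.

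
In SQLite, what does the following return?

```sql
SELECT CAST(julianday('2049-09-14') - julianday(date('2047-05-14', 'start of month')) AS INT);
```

`start of month` rewinds 2047-05-14 to 2047-05-01.
30 days remain in May 2047 after the 1st (31 − 1).
Full months from June 2047 through August 2049 contribute their day counts.
Then 14 days into September 2049.
Total: 30 + 30 + 31 + 31 + 30 + 31 + 30 + 31 + 31 + 29 + 31 + 30 + 31 + 30 + 31 + 31 + 30 + 31 + 30 + 31 + 31 + 28 + 31 + 30 + 31 + 30 + 31 + 31 + 14 = 867.

867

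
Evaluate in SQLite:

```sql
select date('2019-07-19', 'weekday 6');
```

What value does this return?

2019-07-20

`weekday 6` advances to the next Saturday; 2019-07-19 is a Friday, so it moves forward to 2019-07-20.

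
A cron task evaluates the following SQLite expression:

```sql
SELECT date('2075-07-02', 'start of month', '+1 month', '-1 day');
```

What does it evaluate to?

2075-07-31

`start of month` rewinds 2075-07-02 to 2075-07-01.
Adding +1 month to 2075-07-01 gives 2075-08-01.
Going back 1 day from 2075-08-01 reaches 2075-07-31 (last day of July, 31 days).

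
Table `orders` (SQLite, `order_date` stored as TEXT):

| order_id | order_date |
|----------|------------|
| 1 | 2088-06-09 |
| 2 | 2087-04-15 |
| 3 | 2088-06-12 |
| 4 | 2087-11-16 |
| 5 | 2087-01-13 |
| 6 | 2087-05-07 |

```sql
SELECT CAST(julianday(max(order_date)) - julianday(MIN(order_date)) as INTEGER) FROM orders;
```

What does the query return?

MIN = 2087-01-13, MAX = 2088-06-12.
18 days remain in January 2087 after the 13th (31 − 13).
Full months from February 2087 through May 2088 contribute their day counts.
Then 12 days into June 2088.
Total: 18 + 28 + 31 + 30 + 31 + 30 + 31 + 31 + 30 + 31 + 30 + 31 + 31 + 29 + 31 + 30 + 31 + 12 = 516.

516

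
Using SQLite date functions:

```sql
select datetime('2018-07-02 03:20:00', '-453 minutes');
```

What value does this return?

2018-07-01 19:47:00

453 minutes = 7h 33m; -453 minutes from 2018-07-02 03:20:00 is 2018-07-01 19:47:00 (crosses midnight).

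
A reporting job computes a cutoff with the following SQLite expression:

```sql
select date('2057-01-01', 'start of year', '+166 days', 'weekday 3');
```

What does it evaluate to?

2057-06-20

`start of year` rewinds 2057-01-01 to 2057-01-01.
Applying '+166 days' to 2057-01-01: counting 166 days forward gives 2057-06-16.
`weekday 3` advances to the next Wednesday; 2057-06-16 is a Saturday, so it moves forward to 2057-06-20.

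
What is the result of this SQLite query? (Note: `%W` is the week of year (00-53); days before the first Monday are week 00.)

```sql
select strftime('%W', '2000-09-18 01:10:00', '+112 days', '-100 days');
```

39

First apply '+112 days', '-100 days': 2000-09-18 01:10:00 → 2000-09-30 01:10:00.
2000-09-30 is a Saturday. SQLite's %W counts Mondays since the year started; the result is 39.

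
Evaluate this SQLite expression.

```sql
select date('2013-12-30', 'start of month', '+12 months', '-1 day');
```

2014-11-30

`start of month` rewinds 2013-12-30 to 2013-12-01.
Adding +12 months to 2013-12-01 gives 2014-12-01.
Going back 1 day from 2014-12-01 reaches 2014-11-30 (last day of November, 30 days).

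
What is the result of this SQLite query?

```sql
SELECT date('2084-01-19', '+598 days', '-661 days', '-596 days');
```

2082-03-31

Applying '+598 days' to 2084-01-19: counting 598 days forward gives 2085-09-08.
Applying '-661 days' to 2085-09-08: counting 661 days back gives 2083-11-17.
Applying '-596 days' to 2083-11-17: counting 596 days back gives 2082-03-31.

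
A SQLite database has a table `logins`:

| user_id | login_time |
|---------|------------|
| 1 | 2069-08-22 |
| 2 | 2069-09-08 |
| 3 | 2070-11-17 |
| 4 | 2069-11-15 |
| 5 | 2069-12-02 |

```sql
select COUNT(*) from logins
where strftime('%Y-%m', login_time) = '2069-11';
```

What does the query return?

1

Rows with year-month 2069-11: 2069-11-15 → 1.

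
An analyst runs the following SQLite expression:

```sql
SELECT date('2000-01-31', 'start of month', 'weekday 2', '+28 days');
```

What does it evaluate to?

2000-02-01

`start of month` rewinds 2000-01-31 to 2000-01-01.
`weekday 2` advances to the next Tuesday; 2000-01-01 is a Saturday, so it moves forward to 2000-01-04.
January 2000 has 31 days; 27 remain after the 4th, so 28 days reach 2000-02-01.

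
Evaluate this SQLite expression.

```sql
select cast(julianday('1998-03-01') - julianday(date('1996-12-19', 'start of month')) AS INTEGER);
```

455

`start of month` rewinds 1996-12-19 to 1996-12-01.
30 days remain in December 1996 after the 1st (31 − 1).
Full months from January 1997 through February 1998 contribute their day counts.
Then 1 day into March 1998.
Total: 30 + 31 + 28 + 31 + 30 + 31 + 30 + 31 + 31 + 30 + 31 + 30 + 31 + 31 + 28 + 1 = 455.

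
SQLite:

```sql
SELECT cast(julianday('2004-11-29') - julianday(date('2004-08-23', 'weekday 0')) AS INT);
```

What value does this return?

92

`weekday 0` advances to the next Sunday; 2004-08-23 is a Monday, so it moves forward to 2004-08-29.
2 days remain in August 2004 after the 29th (31 − 29).
September 2004: 30 days.
October 2004: 31 days.
Then 29 days into November 2004.
Total: 2 + 30 + 31 + 29 = 92.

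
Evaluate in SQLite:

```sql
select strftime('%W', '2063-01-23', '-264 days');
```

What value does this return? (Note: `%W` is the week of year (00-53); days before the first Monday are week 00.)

18

First apply '-264 days': 2063-01-23 → 2062-05-04.
2062-05-04 is a Thursday. SQLite's %W counts Mondays since the year started; the result is 18.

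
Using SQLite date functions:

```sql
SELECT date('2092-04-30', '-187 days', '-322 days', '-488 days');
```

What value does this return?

2089-08-07

Applying '-187 days' to 2092-04-30: counting 187 days back gives 2091-10-26.
Applying '-322 days' to 2091-10-26: counting 322 days back gives 2090-12-08.
Applying '-488 days' to 2090-12-08: counting 488 days back gives 2089-08-07.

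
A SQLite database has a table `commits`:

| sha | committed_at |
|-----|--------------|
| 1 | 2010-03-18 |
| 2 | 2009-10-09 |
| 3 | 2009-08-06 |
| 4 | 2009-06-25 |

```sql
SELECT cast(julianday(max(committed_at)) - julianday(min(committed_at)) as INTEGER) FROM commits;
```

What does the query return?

266

MIN = 2009-06-25, MAX = 2010-03-18.
5 days remain in June 2009 after the 25th (30 − 25).
Full months from July 2009 through February 2010 contribute their day counts.
Then 18 days into March 2010.
Total: 5 + 31 + 31 + 30 + 31 + 30 + 31 + 31 + 28 + 18 = 266.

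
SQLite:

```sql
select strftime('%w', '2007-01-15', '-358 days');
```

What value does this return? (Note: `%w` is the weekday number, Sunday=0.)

0

First apply '-358 days': 2007-01-15 → 2006-01-22.
2006-01-22 is a Sunday; with Sunday=0 that is 0.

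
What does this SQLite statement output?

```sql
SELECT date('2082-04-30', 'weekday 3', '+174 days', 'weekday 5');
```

2082-10-30

`weekday 3` advances to the next Wednesday; 2082-04-30 is a Thursday, so it moves forward to 2082-05-06.
Applying '+174 days' to 2082-05-06: counting 174 days forward gives 2082-10-27.
`weekday 5` advances to the next Friday; 2082-10-27 is a Tuesday, so it moves forward to 2082-10-30.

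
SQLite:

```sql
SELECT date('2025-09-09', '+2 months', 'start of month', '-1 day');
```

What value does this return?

Adding +2 months to 2025-09-09 gives 2025-11-09.
`start of month` rewinds 2025-11-09 to 2025-11-01.
Going back 1 day from 2025-11-01 reaches 2025-10-31 (last day of October, 31 days).

2025-10-31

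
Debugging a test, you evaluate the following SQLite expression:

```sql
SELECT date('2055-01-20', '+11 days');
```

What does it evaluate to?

Advancing 11 more days within January lands on 2055-01-31.

2055-01-31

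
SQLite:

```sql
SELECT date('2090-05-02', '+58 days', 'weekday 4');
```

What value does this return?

Applying '+58 days' to 2090-05-02: counting 58 days forward gives 2090-06-29.
`weekday 4` advances to the next Thursday; 2090-06-29 is already a Thursday, so it stays at 2090-06-29.

2090-06-29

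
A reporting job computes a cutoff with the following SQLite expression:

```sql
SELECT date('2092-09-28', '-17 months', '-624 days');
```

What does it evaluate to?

2089-08-12

Adding -17 months to 2092-09-28 gives 2091-04-28.
Applying '-624 days' to 2091-04-28: counting 624 days back gives 2089-08-12.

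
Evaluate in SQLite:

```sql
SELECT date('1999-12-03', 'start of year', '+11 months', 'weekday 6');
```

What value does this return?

1999-12-04

`start of year` rewinds 1999-12-03 to 1999-01-01.
Adding +11 months to 1999-01-01 gives 1999-12-01.
`weekday 6` advances to the next Saturday; 1999-12-01 is a Wednesday, so it moves forward to 1999-12-04.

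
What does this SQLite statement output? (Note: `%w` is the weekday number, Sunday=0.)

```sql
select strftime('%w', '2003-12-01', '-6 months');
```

First apply '-6 months': 2003-12-01 → 2003-06-01.
2003-06-01 is a Sunday; with Sunday=0 that is 0.

0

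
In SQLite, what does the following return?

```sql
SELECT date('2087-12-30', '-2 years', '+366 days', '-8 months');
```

2086-05-01

Adding -2 years to 2087-12-30 gives 2085-12-30.
Applying '+366 days' to 2085-12-30: counting 366 days forward gives 2086-12-31.
Adding -8 months to 2086-12-31 targets 2086-04-31. April 2086 has only 30 days, so SQLite normalizes the 1-day overflow forward to 2086-05-01.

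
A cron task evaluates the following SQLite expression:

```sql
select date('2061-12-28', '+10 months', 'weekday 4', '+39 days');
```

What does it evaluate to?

Adding +10 months to 2061-12-28 gives 2062-10-28.
`weekday 4` advances to the next Thursday; 2062-10-28 is a Saturday, so it moves forward to 2062-11-02.
November 2062 has 30 days; 28 remain after the 2nd, so 29 days reach 2062-12-01.
Advancing 10 more days within December lands on 2062-12-11.

2062-12-11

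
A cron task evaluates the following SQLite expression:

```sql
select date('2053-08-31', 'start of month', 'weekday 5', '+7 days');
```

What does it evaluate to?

2053-08-08

`start of month` rewinds 2053-08-31 to 2053-08-01.
`weekday 5` advances to the next Friday; 2053-08-01 is already a Friday, so it stays at 2053-08-01.
Advancing 7 more days within August lands on 2053-08-08.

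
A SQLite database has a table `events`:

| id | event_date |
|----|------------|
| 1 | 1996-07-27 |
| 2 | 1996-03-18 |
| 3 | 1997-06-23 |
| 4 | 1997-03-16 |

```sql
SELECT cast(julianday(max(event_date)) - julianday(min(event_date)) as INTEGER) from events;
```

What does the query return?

MIN = 1996-03-18, MAX = 1997-06-23.
13 days remain in March 1996 after the 18th (31 − 18).
Full months from April 1996 through May 1997 contribute their day counts.
Then 23 days into June 1997.
Total: 13 + 30 + 31 + 30 + 31 + 31 + 30 + 31 + 30 + 31 + 31 + 28 + 31 + 30 + 31 + 23 = 462.

462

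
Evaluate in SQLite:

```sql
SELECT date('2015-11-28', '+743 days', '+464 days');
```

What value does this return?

2019-03-19

Applying '+743 days' to 2015-11-28: counting 743 days forward gives 2017-12-10.
Applying '+464 days' to 2017-12-10: counting 464 days forward gives 2019-03-19.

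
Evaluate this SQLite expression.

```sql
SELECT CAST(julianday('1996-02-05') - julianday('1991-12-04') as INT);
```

1524

27 days remain in December 1991 after the 4th (31 − 4).
Full months from January 1992 through January 1996 contribute their day counts.
Then 5 days into February 1996.
Total: 27 + 31 + 29 + 31 + 30 + 31 + 30 + 31 + 31 + 30 + 31 + 30 + 31 + 31 + 28 + 31 + 30 + 31 + 30 + 31 + 31 + 30 + 31 + 30 + 31 + 31 + 28 + 31 + 30 + 31 + 30 + 31 + 31 + 30 + 31 + 30 + 31 + 31 + 28 + 31 + 30 + 31 + 30 + 31 + 31 + 30 + 31 + 30 + 31 + 31 + 5 = 1524.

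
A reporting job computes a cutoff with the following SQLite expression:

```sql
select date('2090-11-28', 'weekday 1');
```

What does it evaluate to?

`weekday 1` advances to the next Monday; 2090-11-28 is a Tuesday, so it moves forward to 2090-12-04.

2090-12-04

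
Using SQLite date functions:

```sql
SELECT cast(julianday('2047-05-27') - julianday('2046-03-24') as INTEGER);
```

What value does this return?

429

7 days remain in March 2046 after the 24th (31 − 24).
Full months from April 2046 through April 2047 contribute their day counts.
Then 27 days into May 2047.
Total: 7 + 30 + 31 + 30 + 31 + 31 + 30 + 31 + 30 + 31 + 31 + 28 + 31 + 30 + 27 = 429.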